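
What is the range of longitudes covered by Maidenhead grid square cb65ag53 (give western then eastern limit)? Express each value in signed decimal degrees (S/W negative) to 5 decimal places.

Field C=2, B=1: +2·20° lon, +1·10° lat → SW at lon -140°, lat -80°.
Square 6, 5: +6·2° lon, +5·1° lat → SW at lon -128°, lat -75°.
Subsquare a=0, g=6: +0·0.0833333° lon, +6·0.0416667° lat → SW at lon -128°, lat -74.75°.
Extended square 5, 3: +5·0.00833333° lon, +3·0.00416667° lat → SW at lon -127.958°, lat -74.7375°.
Cell spans 0.00833333° lon × 0.00416667° lat.
west -127.95833, east -127.95000.

-127.95833, -127.95000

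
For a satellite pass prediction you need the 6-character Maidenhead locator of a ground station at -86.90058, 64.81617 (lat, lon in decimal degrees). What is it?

MA23jc

Shift to the Maidenhead origin (180°W, 90°S): lon 244.8162, lat 3.0994.
Field (20°×10°, letters A–R): lon ⌊244.8162/20⌋ = 12 → M; lat ⌊3.0994/10⌋ = 0 → A.
Square (2°×1°, digits 0–9): lon ⌊4.8162/2⌋ = 2; lat ⌊3.0994/1⌋ = 3.
Subsquare (5′×2.5′, letters a–x): lon ⌊0.8162/0.0833333⌋ = 9 → j; lat ⌊0.0994/0.0416667⌋ = 2 → c.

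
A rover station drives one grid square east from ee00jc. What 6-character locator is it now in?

Longitude subsquare j = 9; +1 → 10 = k.
The latitude characters are unchanged.

EE00kc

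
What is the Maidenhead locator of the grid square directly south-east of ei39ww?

Longitude subsquare w = 22; +1 → 23 = x.
Latitude subsquare w = 22; −1 → 21 = v.

EI39xv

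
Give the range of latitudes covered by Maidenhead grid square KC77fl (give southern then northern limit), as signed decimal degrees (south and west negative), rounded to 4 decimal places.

-62.5417, -62.5000

Field K=10, C=2: +10·20° lon, +2·10° lat → SW at lon 20°, lat -70°.
Square 7, 7: +7·2° lon, +7·1° lat → SW at lon 34°, lat -63°.
Subsquare f=5, l=11: +5·0.0833333° lon, +11·0.0416667° lat → SW at lon 34.4167°, lat -62.5417°.
Cell spans 0.0833333° lon × 0.0416667° lat.
south -62.5417, north -62.5000.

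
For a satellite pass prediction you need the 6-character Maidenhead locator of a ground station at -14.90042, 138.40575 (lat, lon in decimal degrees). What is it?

Add 180° to longitude and 90° to latitude: 318.4058, 75.0996.
Field: 318.4058/20 → 15 → P, 75.0996/10 → 7 → H; chars PH.
Square: 18.4058/2 → 9, 5.0996/1 → 5; chars 95.
Subsquare: 0.4058/0.0833333 → 4 → e, 0.0996/0.0416667 → 2 → c; chars ec.

PH95ec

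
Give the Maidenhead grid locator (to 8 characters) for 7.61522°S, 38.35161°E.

KI92ej22

Add 180° to longitude and 90° to latitude: 218.35161, 82.38478.
Field: 218.35161/20 → 10 → K, 82.38478/10 → 8 → I; chars KI.
Square: 18.35161/2 → 9, 2.38478/1 → 2; chars 92.
Subsquare: 0.35161/0.0833333 → 4 → e, 0.38478/0.0416667 → 9 → j; chars ej.
Extended square: 0.01828/0.00833333 → 2, 0.00978/0.00416667 → 2; chars 22.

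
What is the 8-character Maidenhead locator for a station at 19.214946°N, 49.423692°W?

Shift to the Maidenhead origin (180°W, 90°S): lon 130.57631, lat 109.21495.
Field: 130.57631/20 → 6 → G, 109.21495/10 → 10 → K; chars GK.
Square: 10.57631/2 → 5, 9.21495/1 → 9; chars 59.
Subsquare: 0.57631/0.0833333 → 6 → g, 0.21495/0.0416667 → 5 → f; chars gf.
Extended square: 0.07631/0.00833333 → 9, 0.00661/0.00416667 → 1; chars 91.

GK59gf91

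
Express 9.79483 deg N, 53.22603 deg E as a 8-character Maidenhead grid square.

Offset from 180°W / 90°S: lon 233.22603°, lat 99.79483°.
Field (20°×10°, letters A–R): 233.22603/20 → 11 → L, 99.79483/10 → 9 → J; chars LJ.
Square (2°×1°, digits 0–9): 13.22603/2 → 6, 9.79483/1 → 9; chars 69.
Subsquare (5′×2.5′, letters a–x): 1.22603/0.0833333 → 14 → o, 0.79483/0.0416667 → 19 → t; chars ot.
Extended square (30″×15″, digits 0–9): 0.05936/0.00833333 → 7, 0.00316/0.00416667 → 0; chars 70.

LJ69ot70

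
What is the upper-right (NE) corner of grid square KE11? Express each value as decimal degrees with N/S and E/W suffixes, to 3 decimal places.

Field K=10, E=4: +10·20° lon, +4·10° lat → SW at lon 20°, lat -50°.
Square 1, 1: +1·2° lon, +1·1° lat → SW at lon 22°, lat -49°.
Cell spans 2° lon × 1° lat. NE corner is SW corner plus one full cell.
latitude 48.000° S, longitude 24.000° E.

48.000° S, 24.000° E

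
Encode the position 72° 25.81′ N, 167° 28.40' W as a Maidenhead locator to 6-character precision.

AQ62gk

Add 180° to longitude and 90° to latitude: 12.5267, 162.4302.
Field: lon ⌊12.5267/20⌋ = 0 → A; lat ⌊162.4302/10⌋ = 16 → Q.
Square: lon ⌊12.5267/2⌋ = 6; lat ⌊2.4302/1⌋ = 2.
Subsquare: lon ⌊0.5267/0.0833333⌋ = 6 → g; lat ⌊0.4302/0.0416667⌋ = 10 → k.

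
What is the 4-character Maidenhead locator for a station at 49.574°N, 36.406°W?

HN19

Add 180° to longitude and 90° to latitude: 143.59, 139.57.
Field: 143.59/20 → 7 → H, 139.57/10 → 13 → N; chars HN.
Square: 3.59/2 → 1, 9.57/1 → 9; chars 19.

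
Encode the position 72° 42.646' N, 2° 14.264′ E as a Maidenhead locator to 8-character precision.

JQ12cr80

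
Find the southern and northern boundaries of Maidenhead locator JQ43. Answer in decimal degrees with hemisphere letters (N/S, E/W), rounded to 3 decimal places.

73.000° N, 74.000° N

Field J=9, Q=16: +9·20° lon, +16·10° lat → SW at lon 0°, lat 70°.
Square 4, 3: +4·2° lon, +3·1° lat → SW at lon 8°, lat 73°.
Cell spans 2° lon × 1° lat.
south 73.000° N, north 74.000° N.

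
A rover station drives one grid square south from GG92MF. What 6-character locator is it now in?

Latitude subsquare f = 5; −1 → 4 = e.
The longitude characters are unchanged.

GG92me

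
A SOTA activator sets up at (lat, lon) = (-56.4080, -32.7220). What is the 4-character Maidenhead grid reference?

Add 180° to longitude and 90° to latitude: 147.28, 33.59.
Field: lon ⌊147.28/20⌋ = 7 → H; lat ⌊33.59/10⌋ = 3 → D.
Square: lon ⌊7.28/2⌋ = 3; lat ⌊3.59/1⌋ = 3.

HD33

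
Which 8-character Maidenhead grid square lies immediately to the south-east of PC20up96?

PC20vp05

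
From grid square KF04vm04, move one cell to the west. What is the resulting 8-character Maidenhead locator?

KF04um94

Longitude extended square 0; −1 → -1, wraps to 9, carry into subsquare.
Longitude subsquare v = 21; −1 → 20 = u.
The latitude characters are unchanged.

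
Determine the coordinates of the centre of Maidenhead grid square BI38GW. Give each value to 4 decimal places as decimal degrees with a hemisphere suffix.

Field B=1, I=8: +1·20° lon, +8·10° lat → SW at lon -160°, lat -10°.
Square 3, 8: +3·2° lon, +8·1° lat → SW at lon -154°, lat -2°.
Subsquare g=6, w=22: +6·0.0833333° lon, +22·0.0416667° lat → SW at lon -153.5°, lat -1.08333°.
Cell spans 0.0833333° lon × 0.0416667° lat. Centre is SW corner plus half of each.
latitude 1.0625° S, longitude 153.4583° W.

1.0625° S, 153.4583° W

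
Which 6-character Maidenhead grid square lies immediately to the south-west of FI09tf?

Longitude subsquare t = 19; −1 → 18 = s.
Latitude subsquare f = 5; −1 → 4 = e.

FI09se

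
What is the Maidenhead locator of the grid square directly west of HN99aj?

HN89xj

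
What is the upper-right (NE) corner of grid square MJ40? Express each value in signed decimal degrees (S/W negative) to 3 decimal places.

1.000, 70.000

Field M=12, J=9: +12·20° lon, +9·10° lat → SW at lon 60°, lat 0°.
Square 4, 0: +4·2° lon, +0·1° lat → SW at lon 68°, lat 0°.
Cell spans 2° lon × 1° lat. NE corner is SW corner plus one full cell.
latitude 1.000, longitude 70.000.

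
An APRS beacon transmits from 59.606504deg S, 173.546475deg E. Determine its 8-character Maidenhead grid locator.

RD60sj54

Shift to the Maidenhead origin (180°W, 90°S): lon 353.54647, lat 30.39350.
Field: 353.54647/20 → 17 → R, 30.39350/10 → 3 → D; chars RD.
Square: 13.54647/2 → 6, 0.39350/1 → 0; chars 60.
Subsquare: 1.54647/0.0833333 → 18 → s, 0.39350/0.0416667 → 9 → j; chars sj.
Extended square: 0.04647/0.00833333 → 5, 0.01850/0.00416667 → 4; chars 54.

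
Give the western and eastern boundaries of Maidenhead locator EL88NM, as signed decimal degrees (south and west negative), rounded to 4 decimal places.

-82.9167, -82.8333

Field E=4, L=11: +4·20° lon, +11·10° lat → SW at lon -100°, lat 20°.
Square 8, 8: +8·2° lon, +8·1° lat → SW at lon -84°, lat 28°.
Subsquare n=13, m=12: +13·0.0833333° lon, +12·0.0416667° lat → SW at lon -82.9167°, lat 28.5°.
Cell spans 0.0833333° lon × 0.0416667° lat.
west -82.9167, east -82.8333.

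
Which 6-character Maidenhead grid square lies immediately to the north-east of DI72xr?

DI82as

Longitude subsquare x = 23; +1 → 24, wraps to 0 = a, carry into square.
Longitude square 7; +1 → 8.
Latitude subsquare r = 17; +1 → 18 = s.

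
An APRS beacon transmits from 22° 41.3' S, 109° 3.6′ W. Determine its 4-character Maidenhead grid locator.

Shift to the Maidenhead origin (180°W, 90°S): lon 70.94, lat 67.31.
Field: lon ⌊70.94/20⌋ = 3 → D; lat ⌊67.31/10⌋ = 6 → G.
Square: lon ⌊10.94/2⌋ = 5; lat ⌊7.31/1⌋ = 7.

DG57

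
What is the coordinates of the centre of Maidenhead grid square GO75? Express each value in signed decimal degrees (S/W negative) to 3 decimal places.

55.500, -45.000

Field G=6, O=14: +6·20° lon, +14·10° lat → SW at lon -60°, lat 50°.
Square 7, 5: +7·2° lon, +5·1° lat → SW at lon -46°, lat 55°.
Cell spans 2° lon × 1° lat. Centre is SW corner plus half of each.
latitude 55.500, longitude -45.000.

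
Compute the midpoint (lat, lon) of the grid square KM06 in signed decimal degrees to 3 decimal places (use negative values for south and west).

Field K=10, M=12: +10·20° lon, +12·10° lat → SW at lon 20°, lat 30°.
Square 0, 6: +0·2° lon, +6·1° lat → SW at lon 20°, lat 36°.
Cell spans 2° lon × 1° lat. Centre is SW corner plus half of each.
latitude 36.500, longitude 21.000.

36.500, 21.000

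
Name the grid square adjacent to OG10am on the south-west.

Longitude subsquare a = 0; −1 → -1, wraps to 23 = x, carry into square.
Longitude square 1; −1 → 0.
Latitude subsquare m = 12; −1 → 11 = l.

OG00xl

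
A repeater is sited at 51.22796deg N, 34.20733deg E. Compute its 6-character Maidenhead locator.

KO71cf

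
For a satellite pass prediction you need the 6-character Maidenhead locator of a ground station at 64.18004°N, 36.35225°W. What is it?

HP14te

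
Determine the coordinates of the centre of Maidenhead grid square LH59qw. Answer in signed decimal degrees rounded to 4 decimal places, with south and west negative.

-10.0625, 51.3750

Field L=11, H=7: +11·20° lon, +7·10° lat → SW at lon 40°, lat -20°.
Square 5, 9: +5·2° lon, +9·1° lat → SW at lon 50°, lat -11°.
Subsquare q=16, w=22: +16·0.0833333° lon, +22·0.0416667° lat → SW at lon 51.3333°, lat -10.0833°.
Cell spans 0.0833333° lon × 0.0416667° lat. Centre is SW corner plus half of each.
latitude -10.0625, longitude 51.3750.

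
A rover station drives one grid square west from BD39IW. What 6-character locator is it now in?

BD39hw

Longitude subsquare i = 8; −1 → 7 = h.
The latitude characters are unchanged.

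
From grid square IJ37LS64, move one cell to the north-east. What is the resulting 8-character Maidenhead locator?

IJ37ls75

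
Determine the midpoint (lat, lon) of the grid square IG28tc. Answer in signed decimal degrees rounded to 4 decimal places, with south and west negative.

Field I=8, G=6: +8·20° lon, +6·10° lat → SW at lon -20°, lat -30°.
Square 2, 8: +2·2° lon, +8·1° lat → SW at lon -16°, lat -22°.
Subsquare t=19, c=2: +19·0.0833333° lon, +2·0.0416667° lat → SW at lon -14.4167°, lat -21.9167°.
Cell spans 0.0833333° lon × 0.0416667° lat. Centre is SW corner plus half of each.
latitude -21.8958, longitude -14.3750.

-21.8958, -14.3750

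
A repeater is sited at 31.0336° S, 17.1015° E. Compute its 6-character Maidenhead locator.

JF88nx

Offset from 180°W / 90°S: lon 197.1015°, lat 58.9664°.
Field: lon ⌊197.1015/20⌋ = 9 → J; lat ⌊58.9664/10⌋ = 5 → F.
Square: lon ⌊17.1015/2⌋ = 8; lat ⌊8.9664/1⌋ = 8.
Subsquare: lon ⌊1.1015/0.0833333⌋ = 13 → n; lat ⌊0.9664/0.0416667⌋ = 23 → x.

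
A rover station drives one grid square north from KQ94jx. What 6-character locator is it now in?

KQ95ja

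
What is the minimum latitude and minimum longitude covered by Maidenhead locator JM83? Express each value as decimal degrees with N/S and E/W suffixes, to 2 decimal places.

Field J=9, M=12: +9·20° lon, +12·10° lat → SW at lon 0°, lat 30°.
Square 8, 3: +8·2° lon, +3·1° lat → SW at lon 16°, lat 33°.
latitude 33.00° N, longitude 16.00° E.

33.00° N, 16.00° E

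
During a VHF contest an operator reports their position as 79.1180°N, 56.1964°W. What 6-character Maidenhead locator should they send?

GQ19vc

Offset from 180°W / 90°S: lon 123.8036°, lat 169.1180°.
Field: lon ⌊123.8036/20⌋ = 6 → G; lat ⌊169.1180/10⌋ = 16 → Q.
Square: lon ⌊3.8036/2⌋ = 1; lat ⌊9.1180/1⌋ = 9.
Subsquare: lon ⌊1.8036/0.0833333⌋ = 21 → v; lat ⌊0.1180/0.0416667⌋ = 2 → c.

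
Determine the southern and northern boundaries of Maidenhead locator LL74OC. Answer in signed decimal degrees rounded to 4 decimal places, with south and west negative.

24.0833, 24.1250

Field L=11, L=11: +11·20° lon, +11·10° lat → SW at lon 40°, lat 20°.
Square 7, 4: +7·2° lon, +4·1° lat → SW at lon 54°, lat 24°.
Subsquare o=14, c=2: +14·0.0833333° lon, +2·0.0416667° lat → SW at lon 55.1667°, lat 24.0833°.
Cell spans 0.0833333° lon × 0.0416667° lat.
south 24.0833, north 24.1250.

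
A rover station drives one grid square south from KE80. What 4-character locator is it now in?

KD89

Latitude square 0; −1 → -1, wraps to 9, carry into field.
Latitude field E = 4; −1 → 3 = D.
The longitude characters are unchanged.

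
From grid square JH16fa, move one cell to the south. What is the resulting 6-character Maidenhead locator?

JH15fx

Latitude subsquare a = 0; −1 → -1, wraps to 23 = x, carry into square.
Latitude square 6; −1 → 5.
The longitude characters are unchanged.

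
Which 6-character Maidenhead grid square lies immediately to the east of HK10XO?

Longitude subsquare x = 23; +1 → 24, wraps to 0 = a, carry into square.
Longitude square 1; +1 → 2.
The latitude characters are unchanged.

HK20ao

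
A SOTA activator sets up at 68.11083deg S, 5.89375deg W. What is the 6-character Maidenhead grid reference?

Offset from 180°W / 90°S: lon 174.1062°, lat 21.8892°.
Field: 174.1062/20 → 8 → I, 21.8892/10 → 2 → C; chars IC.
Square: 14.1062/2 → 7, 1.8892/1 → 1; chars 71.
Subsquare: 0.1062/0.0833333 → 1 → b, 0.8892/0.0416667 → 21 → v; chars bv.

IC71bv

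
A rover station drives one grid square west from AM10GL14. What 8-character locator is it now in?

AM10gl04

Longitude extended square 1; −1 → 0.
The latitude characters are unchanged.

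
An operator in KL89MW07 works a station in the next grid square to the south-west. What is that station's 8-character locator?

Longitude extended square 0; −1 → -1, wraps to 9, carry into subsquare.
Longitude subsquare m = 12; −1 → 11 = l.
Latitude extended square 7; −1 → 6.

KL89lw96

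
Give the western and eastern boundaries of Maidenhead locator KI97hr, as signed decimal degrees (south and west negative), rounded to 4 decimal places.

38.5833, 38.6667

Field K=10, I=8: +10·20° lon, +8·10° lat → SW at lon 20°, lat -10°.
Square 9, 7: +9·2° lon, +7·1° lat → SW at lon 38°, lat -3°.
Subsquare h=7, r=17: +7·0.0833333° lon, +17·0.0416667° lat → SW at lon 38.5833°, lat -2.29167°.
Cell spans 0.0833333° lon × 0.0416667° lat.
west 38.5833, east 38.6667.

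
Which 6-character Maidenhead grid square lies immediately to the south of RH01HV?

Latitude subsquare v = 21; −1 → 20 = u.
The longitude characters are unchanged.

RH01hu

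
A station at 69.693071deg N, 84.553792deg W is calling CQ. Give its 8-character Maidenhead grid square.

EP79rq36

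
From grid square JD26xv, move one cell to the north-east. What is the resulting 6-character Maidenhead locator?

JD36aw

Longitude subsquare x = 23; +1 → 24, wraps to 0 = a, carry into square.
Longitude square 2; +1 → 3.
Latitude subsquare v = 21; +1 → 22 = w.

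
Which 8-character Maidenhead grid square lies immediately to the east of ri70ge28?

RI70ge38

Longitude extended square 2; +1 → 3.
The latitude characters are unchanged.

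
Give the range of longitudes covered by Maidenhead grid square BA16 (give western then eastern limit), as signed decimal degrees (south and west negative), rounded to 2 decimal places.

-158.00, -156.00

Field B=1, A=0: +1·20° lon, +0·10° lat → SW at lon -160°, lat -90°.
Square 1, 6: +1·2° lon, +6·1° lat → SW at lon -158°, lat -84°.
Cell spans 2° lon × 1° lat.
west -158.00, east -156.00.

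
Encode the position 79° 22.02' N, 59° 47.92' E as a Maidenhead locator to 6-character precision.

LQ99vi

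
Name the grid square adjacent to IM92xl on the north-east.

Longitude subsquare x = 23; +1 → 24, wraps to 0 = a, carry into square.
Longitude square 9; +1 → 10, wraps to 0, carry into field.
Longitude field I = 8; +1 → 9 = J.
Latitude subsquare l = 11; +1 → 12 = m.

JM02am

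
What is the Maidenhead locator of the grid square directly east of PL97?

QL07

Longitude square 9; +1 → 10, wraps to 0, carry into field.
Longitude field P = 15; +1 → 16 = Q.
The latitude characters are unchanged.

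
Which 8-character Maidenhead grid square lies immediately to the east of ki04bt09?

KI04bt19

Longitude extended square 0; +1 → 1.
The latitude characters are unchanged.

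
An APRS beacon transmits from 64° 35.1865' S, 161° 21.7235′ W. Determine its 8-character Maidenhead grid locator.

Add 180° to longitude and 90° to latitude: 18.63794, 25.41356.
Field: 18.63794/20 → 0 → A, 25.41356/10 → 2 → C; chars AC.
Square: 18.63794/2 → 9, 5.41356/1 → 5; chars 95.
Subsquare: 0.63794/0.0833333 → 7 → h, 0.41356/0.0416667 → 9 → j; chars hj.
Extended square: 0.05461/0.00833333 → 6, 0.03856/0.00416667 → 9; chars 69.

AC95hj69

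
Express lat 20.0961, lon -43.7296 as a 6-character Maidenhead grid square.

Add 180° to longitude and 90° to latitude: 136.2704, 110.0961.
Field: lon ⌊136.2704/20⌋ = 6 → G; lat ⌊110.0961/10⌋ = 11 → L.
Square: lon ⌊16.2704/2⌋ = 8; lat ⌊0.0961/1⌋ = 0.
Subsquare: lon ⌊0.2704/0.0833333⌋ = 3 → d; lat ⌊0.0961/0.0416667⌋ = 2 → c.

GL80dc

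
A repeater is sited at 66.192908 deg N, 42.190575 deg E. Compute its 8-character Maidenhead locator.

Add 180° to longitude and 90° to latitude: 222.19057, 156.19291.
Field: 222.19057/20 → 11 → L, 156.19291/10 → 15 → P; chars LP.
Square: 2.19057/2 → 1, 6.19291/1 → 6; chars 16.
Subsquare: 0.19057/0.0833333 → 2 → c, 0.19291/0.0416667 → 4 → e; chars ce.
Extended square: 0.02391/0.00833333 → 2, 0.02624/0.00416667 → 6; chars 26.

LP16ce26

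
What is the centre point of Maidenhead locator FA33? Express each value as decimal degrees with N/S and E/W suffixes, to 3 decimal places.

86.500° S, 73.000° W

Field F=5, A=0: +5·20° lon, +0·10° lat → SW at lon -80°, lat -90°.
Square 3, 3: +3·2° lon, +3·1° lat → SW at lon -74°, lat -87°.
Cell spans 2° lon × 1° lat. Centre is SW corner plus half of each.
latitude 86.500° S, longitude 73.000° W.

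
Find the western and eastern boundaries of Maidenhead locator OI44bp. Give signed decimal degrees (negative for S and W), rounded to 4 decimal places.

Field O=14, I=8: +14·20° lon, +8·10° lat → SW at lon 100°, lat -10°.
Square 4, 4: +4·2° lon, +4·1° lat → SW at lon 108°, lat -6°.
Subsquare b=1, p=15: +1·0.0833333° lon, +15·0.0416667° lat → SW at lon 108.083°, lat -5.375°.
Cell spans 0.0833333° lon × 0.0416667° lat.
west 108.0833, east 108.1667.

108.0833, 108.1667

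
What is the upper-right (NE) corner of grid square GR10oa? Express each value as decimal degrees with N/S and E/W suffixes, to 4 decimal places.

Field G=6, R=17: +6·20° lon, +17·10° lat → SW at lon -60°, lat 80°.
Square 1, 0: +1·2° lon, +0·1° lat → SW at lon -58°, lat 80°.
Subsquare o=14, a=0: +14·0.0833333° lon, +0·0.0416667° lat → SW at lon -56.8333°, lat 80°.
Cell spans 0.0833333° lon × 0.0416667° lat. NE corner is SW corner plus one full cell.
latitude 80.0417° N, longitude 56.7500° W.

80.0417° N, 56.7500° W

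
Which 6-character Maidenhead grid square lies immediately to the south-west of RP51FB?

RP51ea

Longitude subsquare f = 5; −1 → 4 = e.
Latitude subsquare b = 1; −1 → 0 = a.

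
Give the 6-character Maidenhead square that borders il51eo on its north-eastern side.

IL51fp

Longitude subsquare e = 4; +1 → 5 = f.
Latitude subsquare o = 14; +1 → 15 = p.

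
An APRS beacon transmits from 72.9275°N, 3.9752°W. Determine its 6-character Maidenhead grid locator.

Add 180° to longitude and 90° to latitude: 176.0248, 162.9275.
Field: 176.0248/20 → 8 → I, 162.9275/10 → 16 → Q; chars IQ.
Square: 16.0248/2 → 8, 2.9275/1 → 2; chars 82.
Subsquare: 0.0248/0.0833333 → 0 → a, 0.9275/0.0416667 → 22 → w; chars aw.

IQ82aw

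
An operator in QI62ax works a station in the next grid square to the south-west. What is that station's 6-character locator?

QI52xw

Longitude subsquare a = 0; −1 → -1, wraps to 23 = x, carry into square.
Longitude square 6; −1 → 5.
Latitude subsquare x = 23; −1 → 22 = w.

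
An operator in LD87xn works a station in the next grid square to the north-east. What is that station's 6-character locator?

LD97ao

Longitude subsquare x = 23; +1 → 24, wraps to 0 = a, carry into square.
Longitude square 8; +1 → 9.
Latitude subsquare n = 13; +1 → 14 = o.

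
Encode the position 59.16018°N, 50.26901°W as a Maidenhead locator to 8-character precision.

Add 180° to longitude and 90° to latitude: 129.73099, 149.16018.
Field: 129.73099/20 → 6 → G, 149.16018/10 → 14 → O; chars GO.
Square: 9.73099/2 → 4, 9.16018/1 → 9; chars 49.
Subsquare: 1.73099/0.0833333 → 20 → u, 0.16018/0.0416667 → 3 → d; chars ud.
Extended square: 0.06432/0.00833333 → 7, 0.03518/0.00416667 → 8; chars 78.

GO49ud78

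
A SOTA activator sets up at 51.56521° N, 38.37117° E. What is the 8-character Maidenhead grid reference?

KO91en45

Shift to the Maidenhead origin (180°W, 90°S): lon 218.37117, lat 141.56521.
Field (20°×10°, letters A–R): lon ⌊218.37117/20⌋ = 10 → K; lat ⌊141.56521/10⌋ = 14 → O.
Square (2°×1°, digits 0–9): lon ⌊18.37117/2⌋ = 9; lat ⌊1.56521/1⌋ = 1.
Subsquare (5′×2.5′, letters a–x): lon ⌊0.37117/0.0833333⌋ = 4 → e; lat ⌊0.56521/0.0416667⌋ = 13 → n.
Extended square (30″×15″, digits 0–9): lon ⌊0.03784/0.00833333⌋ = 4; lat ⌊0.02354/0.00416667⌋ = 5.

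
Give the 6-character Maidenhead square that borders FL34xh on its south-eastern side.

FL44ag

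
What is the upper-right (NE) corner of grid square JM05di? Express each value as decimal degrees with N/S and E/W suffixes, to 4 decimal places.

35.3750° N, 0.3333° E

Field J=9, M=12: +9·20° lon, +12·10° lat → SW at lon 0°, lat 30°.
Square 0, 5: +0·2° lon, +5·1° lat → SW at lon 0°, lat 35°.
Subsquare d=3, i=8: +3·0.0833333° lon, +8·0.0416667° lat → SW at lon 0.25°, lat 35.3333°.
Cell spans 0.0833333° lon × 0.0416667° lat. NE corner is SW corner plus one full cell.
latitude 35.3750° N, longitude 0.3333° E.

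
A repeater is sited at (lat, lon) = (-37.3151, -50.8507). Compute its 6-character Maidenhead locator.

GF42nq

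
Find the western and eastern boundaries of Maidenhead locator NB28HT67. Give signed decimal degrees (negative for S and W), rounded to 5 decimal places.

84.63333, 84.64167

Field N=13, B=1: +13·20° lon, +1·10° lat → SW at lon 80°, lat -80°.
Square 2, 8: +2·2° lon, +8·1° lat → SW at lon 84°, lat -72°.
Subsquare h=7, t=19: +7·0.0833333° lon, +19·0.0416667° lat → SW at lon 84.5833°, lat -71.2083°.
Extended square 6, 7: +6·0.00833333° lon, +7·0.00416667° lat → SW at lon 84.6333°, lat -71.1792°.
Cell spans 0.00833333° lon × 0.00416667° lat.
west 84.63333, east 84.64167.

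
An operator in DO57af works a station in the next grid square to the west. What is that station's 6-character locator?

DO47xf

Longitude subsquare a = 0; −1 → -1, wraps to 23 = x, carry into square.
Longitude square 5; −1 → 4.
The latitude characters are unchanged.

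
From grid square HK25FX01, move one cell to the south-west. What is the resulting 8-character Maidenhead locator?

HK25ex90

Longitude extended square 0; −1 → -1, wraps to 9, carry into subsquare.
Longitude subsquare f = 5; −1 → 4 = e.
Latitude extended square 1; −1 → 0.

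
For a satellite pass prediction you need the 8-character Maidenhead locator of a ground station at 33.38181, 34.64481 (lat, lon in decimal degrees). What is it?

KM73hj71

Add 180° to longitude and 90° to latitude: 214.64481, 123.38181.
Field (20°×10°, letters A–R): 214.64481/20 → 10 → K, 123.38181/10 → 12 → M; chars KM.
Square (2°×1°, digits 0–9): 14.64481/2 → 7, 3.38181/1 → 3; chars 73.
Subsquare (5′×2.5′, letters a–x): 0.64481/0.0833333 → 7 → h, 0.38181/0.0416667 → 9 → j; chars hj.
Extended square (30″×15″, digits 0–9): 0.06148/0.00833333 → 7, 0.00681/0.00416667 → 1; chars 71.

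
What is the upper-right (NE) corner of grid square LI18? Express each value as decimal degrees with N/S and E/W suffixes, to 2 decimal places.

Field L=11, I=8: +11·20° lon, +8·10° lat → SW at lon 40°, lat -10°.
Square 1, 8: +1·2° lon, +8·1° lat → SW at lon 42°, lat -2°.
Cell spans 2° lon × 1° lat. NE corner is SW corner plus one full cell.
latitude 1.00° S, longitude 44.00° E.

1.00° S, 44.00° E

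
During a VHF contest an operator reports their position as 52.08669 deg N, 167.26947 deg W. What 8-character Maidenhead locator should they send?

AO62ic70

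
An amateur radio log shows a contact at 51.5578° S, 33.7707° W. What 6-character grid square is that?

HD38ck

Add 180° to longitude and 90° to latitude: 146.2293, 38.4422.
Field (20°×10°, letters A–R): 146.2293/20 → 7 → H, 38.4422/10 → 3 → D; chars HD.
Square (2°×1°, digits 0–9): 6.2293/2 → 3, 8.4422/1 → 8; chars 38.
Subsquare (5′×2.5′, letters a–x): 0.2293/0.0833333 → 2 → c, 0.4422/0.0416667 → 10 → k; chars ck.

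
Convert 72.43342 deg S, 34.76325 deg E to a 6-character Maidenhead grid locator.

Shift to the Maidenhead origin (180°W, 90°S): lon 214.7632, lat 17.5666.
Field: 214.7632/20 → 10 → K, 17.5666/10 → 1 → B; chars KB.
Square: 14.7632/2 → 7, 7.5666/1 → 7; chars 77.
Subsquare: 0.7632/0.0833333 → 9 → j, 0.5666/0.0416667 → 13 → n; chars jn.

KB77jn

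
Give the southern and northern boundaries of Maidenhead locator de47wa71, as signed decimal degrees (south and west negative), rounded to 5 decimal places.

Field D=3, E=4: +3·20° lon, +4·10° lat → SW at lon -120°, lat -50°.
Square 4, 7: +4·2° lon, +7·1° lat → SW at lon -112°, lat -43°.
Subsquare w=22, a=0: +22·0.0833333° lon, +0·0.0416667° lat → SW at lon -110.167°, lat -43°.
Extended square 7, 1: +7·0.00833333° lon, +1·0.00416667° lat → SW at lon -110.108°, lat -42.9958°.
Cell spans 0.00833333° lon × 0.00416667° lat.
south -42.99583, north -42.99167.

-42.99583, -42.99167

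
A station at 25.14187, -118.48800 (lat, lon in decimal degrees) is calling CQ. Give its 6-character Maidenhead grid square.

Add 180° to longitude and 90° to latitude: 61.5120, 115.1419.
Field: lon ⌊61.5120/20⌋ = 3 → D; lat ⌊115.1419/10⌋ = 11 → L.
Square: lon ⌊1.5120/2⌋ = 0; lat ⌊5.1419/1⌋ = 5.
Subsquare: lon ⌊1.5120/0.0833333⌋ = 18 → s; lat ⌊0.1419/0.0416667⌋ = 3 → d.

DL05sd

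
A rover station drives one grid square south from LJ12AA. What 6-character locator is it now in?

Latitude subsquare a = 0; −1 → -1, wraps to 23 = x, carry into square.
Latitude square 2; −1 → 1.
The longitude characters are unchanged.

LJ11ax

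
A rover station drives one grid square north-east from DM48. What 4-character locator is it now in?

DM59

Longitude square 4; +1 → 5.
Latitude square 8; +1 → 9.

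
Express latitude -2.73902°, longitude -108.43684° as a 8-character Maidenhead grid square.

Shift to the Maidenhead origin (180°W, 90°S): lon 71.56316, lat 87.26098.
Field: lon ⌊71.56316/20⌋ = 3 → D; lat ⌊87.26098/10⌋ = 8 → I.
Square: lon ⌊11.56316/2⌋ = 5; lat ⌊7.26098/1⌋ = 7.
Subsquare: lon ⌊1.56316/0.0833333⌋ = 18 → s; lat ⌊0.26098/0.0416667⌋ = 6 → g.
Extended square: lon ⌊0.06316/0.00833333⌋ = 7; lat ⌊0.01098/0.00416667⌋ = 2.

DI57sg72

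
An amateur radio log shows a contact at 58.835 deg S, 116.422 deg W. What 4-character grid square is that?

DD11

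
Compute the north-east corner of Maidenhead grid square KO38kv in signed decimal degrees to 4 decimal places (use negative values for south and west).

58.9167, 26.9167

Field K=10, O=14: +10·20° lon, +14·10° lat → SW at lon 20°, lat 50°.
Square 3, 8: +3·2° lon, +8·1° lat → SW at lon 26°, lat 58°.
Subsquare k=10, v=21: +10·0.0833333° lon, +21·0.0416667° lat → SW at lon 26.8333°, lat 58.875°.
Cell spans 0.0833333° lon × 0.0416667° lat. NE corner is SW corner plus one full cell.
latitude 58.9167, longitude 26.9167.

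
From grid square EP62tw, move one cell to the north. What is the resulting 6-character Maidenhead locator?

EP62tx

Latitude subsquare w = 22; +1 → 23 = x.
The longitude characters are unchanged.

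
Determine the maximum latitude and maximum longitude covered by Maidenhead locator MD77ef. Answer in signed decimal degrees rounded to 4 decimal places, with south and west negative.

Field M=12, D=3: +12·20° lon, +3·10° lat → SW at lon 60°, lat -60°.
Square 7, 7: +7·2° lon, +7·1° lat → SW at lon 74°, lat -53°.
Subsquare e=4, f=5: +4·0.0833333° lon, +5·0.0416667° lat → SW at lon 74.3333°, lat -52.7917°.
Cell spans 0.0833333° lon × 0.0416667° lat. NE corner is SW corner plus one full cell.
latitude -52.7500, longitude 74.4167.

-52.7500, 74.4167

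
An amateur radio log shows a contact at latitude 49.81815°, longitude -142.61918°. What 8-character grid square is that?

Shift to the Maidenhead origin (180°W, 90°S): lon 37.38082, lat 139.81815.
Field: 37.38082/20 → 1 → B, 139.81815/10 → 13 → N; chars BN.
Square: 17.38082/2 → 8, 9.81815/1 → 9; chars 89.
Subsquare: 1.38082/0.0833333 → 16 → q, 0.81815/0.0416667 → 19 → t; chars qt.
Extended square: 0.04749/0.00833333 → 5, 0.02648/0.00416667 → 6; chars 56.

BN89qt56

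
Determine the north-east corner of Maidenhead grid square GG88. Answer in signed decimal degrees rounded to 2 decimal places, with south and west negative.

Field G=6, G=6: +6·20° lon, +6·10° lat → SW at lon -60°, lat -30°.
Square 8, 8: +8·2° lon, +8·1° lat → SW at lon -44°, lat -22°.
Cell spans 2° lon × 1° lat. NE corner is SW corner plus one full cell.
latitude -21.00, longitude -42.00.

-21.00, -42.00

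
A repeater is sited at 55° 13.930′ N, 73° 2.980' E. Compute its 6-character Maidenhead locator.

Add 180° to longitude and 90° to latitude: 253.0497, 145.2322.
Field (20°×10°, letters A–R): lon ⌊253.0497/20⌋ = 12 → M; lat ⌊145.2322/10⌋ = 14 → O.
Square (2°×1°, digits 0–9): lon ⌊13.0497/2⌋ = 6; lat ⌊5.2322/1⌋ = 5.
Subsquare (5′×2.5′, letters a–x): lon ⌊1.0497/0.0833333⌋ = 12 → m; lat ⌊0.2322/0.0416667⌋ = 5 → f.

MO65mf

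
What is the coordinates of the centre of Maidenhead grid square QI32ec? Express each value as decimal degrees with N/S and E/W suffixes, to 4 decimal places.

7.8958° S, 146.3750° E

Field Q=16, I=8: +16·20° lon, +8·10° lat → SW at lon 140°, lat -10°.
Square 3, 2: +3·2° lon, +2·1° lat → SW at lon 146°, lat -8°.
Subsquare e=4, c=2: +4·0.0833333° lon, +2·0.0416667° lat → SW at lon 146.333°, lat -7.91667°.
Cell spans 0.0833333° lon × 0.0416667° lat. Centre is SW corner plus half of each.
latitude 7.8958° S, longitude 146.3750° E.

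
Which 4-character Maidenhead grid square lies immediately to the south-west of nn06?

Longitude square 0; −1 → -1, wraps to 9, carry into field.
Longitude field N = 13; −1 → 12 = M.
Latitude square 6; −1 → 5.

MN95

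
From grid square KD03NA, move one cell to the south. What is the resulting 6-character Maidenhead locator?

Latitude subsquare a = 0; −1 → -1, wraps to 23 = x, carry into square.
Latitude square 3; −1 → 2.
The longitude characters are unchanged.

KD02nx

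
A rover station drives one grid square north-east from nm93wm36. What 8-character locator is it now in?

NM93wm47

Longitude extended square 3; +1 → 4.
Latitude extended square 6; +1 → 7.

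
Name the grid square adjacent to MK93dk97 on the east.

MK93ek07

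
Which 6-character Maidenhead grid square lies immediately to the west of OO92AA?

Longitude subsquare a = 0; −1 → -1, wraps to 23 = x, carry into square.
Longitude square 9; −1 → 8.
The latitude characters are unchanged.

OO82xa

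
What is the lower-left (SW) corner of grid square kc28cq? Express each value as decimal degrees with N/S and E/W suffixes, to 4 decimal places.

Field K=10, C=2: +10·20° lon, +2·10° lat → SW at lon 20°, lat -70°.
Square 2, 8: +2·2° lon, +8·1° lat → SW at lon 24°, lat -62°.
Subsquare c=2, q=16: +2·0.0833333° lon, +16·0.0416667° lat → SW at lon 24.1667°, lat -61.3333°.
latitude 61.3333° S, longitude 24.1667° E.

61.3333° S, 24.1667° E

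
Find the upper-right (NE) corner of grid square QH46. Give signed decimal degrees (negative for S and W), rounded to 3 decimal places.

-13.000, 150.000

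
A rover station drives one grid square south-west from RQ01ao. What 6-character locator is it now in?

QQ91xn

Longitude subsquare a = 0; −1 → -1, wraps to 23 = x, carry into square.
Longitude square 0; −1 → -1, wraps to 9, carry into field.
Longitude field R = 17; −1 → 16 = Q.
Latitude subsquare o = 14; −1 → 13 = n.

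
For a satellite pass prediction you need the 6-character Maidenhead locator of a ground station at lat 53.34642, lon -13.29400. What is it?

Add 180° to longitude and 90° to latitude: 166.7060, 143.3464.
Field: lon ⌊166.7060/20⌋ = 8 → I; lat ⌊143.3464/10⌋ = 14 → O.
Square: lon ⌊6.7060/2⌋ = 3; lat ⌊3.3464/1⌋ = 3.
Subsquare: lon ⌊0.7060/0.0833333⌋ = 8 → i; lat ⌊0.3464/0.0416667⌋ = 8 → i.

IO33ii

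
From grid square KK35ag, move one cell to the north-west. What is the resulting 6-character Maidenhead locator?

Longitude subsquare a = 0; −1 → -1, wraps to 23 = x, carry into square.
Longitude square 3; −1 → 2.
Latitude subsquare g = 6; +1 → 7 = h.

KK25xh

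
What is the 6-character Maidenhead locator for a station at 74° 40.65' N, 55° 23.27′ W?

Shift to the Maidenhead origin (180°W, 90°S): lon 124.6122, lat 164.6775.
Field (20°×10°, letters A–R): 124.6122/20 → 6 → G, 164.6775/10 → 16 → Q; chars GQ.
Square (2°×1°, digits 0–9): 4.6122/2 → 2, 4.6775/1 → 4; chars 24.
Subsquare (5′×2.5′, letters a–x): 0.6122/0.0833333 → 7 → h, 0.6775/0.0416667 → 16 → q; chars hq.

GQ24hq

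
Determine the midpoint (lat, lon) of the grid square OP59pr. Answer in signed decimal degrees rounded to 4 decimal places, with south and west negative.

69.7292, 111.2917

Field O=14, P=15: +14·20° lon, +15·10° lat → SW at lon 100°, lat 60°.
Square 5, 9: +5·2° lon, +9·1° lat → SW at lon 110°, lat 69°.
Subsquare p=15, r=17: +15·0.0833333° lon, +17·0.0416667° lat → SW at lon 111.25°, lat 69.7083°.
Cell spans 0.0833333° lon × 0.0416667° lat. Centre is SW corner plus half of each.
latitude 69.7292, longitude 111.2917.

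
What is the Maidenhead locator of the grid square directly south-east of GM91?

HM00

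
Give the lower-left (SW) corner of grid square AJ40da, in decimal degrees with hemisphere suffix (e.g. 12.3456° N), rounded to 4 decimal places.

Field A=0, J=9: +0·20° lon, +9·10° lat → SW at lon -180°, lat 0°.
Square 4, 0: +4·2° lon, +0·1° lat → SW at lon -172°, lat 0°.
Subsquare d=3, a=0: +3·0.0833333° lon, +0·0.0416667° lat → SW at lon -171.75°, lat 0°.
latitude 0.0000° N, longitude 171.7500° W.

0.0000° N, 171.7500° W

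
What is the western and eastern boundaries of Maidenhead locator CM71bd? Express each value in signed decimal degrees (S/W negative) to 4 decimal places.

Field C=2, M=12: +2·20° lon, +12·10° lat → SW at lon -140°, lat 30°.
Square 7, 1: +7·2° lon, +1·1° lat → SW at lon -126°, lat 31°.
Subsquare b=1, d=3: +1·0.0833333° lon, +3·0.0416667° lat → SW at lon -125.917°, lat 31.125°.
Cell spans 0.0833333° lon × 0.0416667° lat.
west -125.9167, east -125.8333.

-125.9167, -125.8333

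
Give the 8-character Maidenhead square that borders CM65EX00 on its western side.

Longitude extended square 0; −1 → -1, wraps to 9, carry into subsquare.
Longitude subsquare e = 4; −1 → 3 = d.
The latitude characters are unchanged.

CM65dx90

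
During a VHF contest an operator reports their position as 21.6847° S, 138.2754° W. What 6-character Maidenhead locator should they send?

CG08uh

Add 180° to longitude and 90° to latitude: 41.7246, 68.3153.
Field: lon ⌊41.7246/20⌋ = 2 → C; lat ⌊68.3153/10⌋ = 6 → G.
Square: lon ⌊1.7246/2⌋ = 0; lat ⌊8.3153/1⌋ = 8.
Subsquare: lon ⌊1.7246/0.0833333⌋ = 20 → u; lat ⌊0.3153/0.0416667⌋ = 7 → h.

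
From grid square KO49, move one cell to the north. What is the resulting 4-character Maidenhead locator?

Latitude square 9; +1 → 10, wraps to 0, carry into field.
Latitude field O = 14; +1 → 15 = P.
The longitude characters are unchanged.

KP40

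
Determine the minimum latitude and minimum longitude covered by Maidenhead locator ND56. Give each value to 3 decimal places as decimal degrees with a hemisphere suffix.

Field N=13, D=3: +13·20° lon, +3·10° lat → SW at lon 80°, lat -60°.
Square 5, 6: +5·2° lon, +6·1° lat → SW at lon 90°, lat -54°.
latitude 54.000° S, longitude 90.000° E.

54.000° S, 90.000° E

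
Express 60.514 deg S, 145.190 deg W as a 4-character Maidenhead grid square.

Add 180° to longitude and 90° to latitude: 34.81, 29.49.
Field (20°×10°, letters A–R): lon ⌊34.81/20⌋ = 1 → B; lat ⌊29.49/10⌋ = 2 → C.
Square (2°×1°, digits 0–9): lon ⌊14.81/2⌋ = 7; lat ⌊9.49/1⌋ = 9.

BC79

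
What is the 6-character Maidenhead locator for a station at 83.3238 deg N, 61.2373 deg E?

Offset from 180°W / 90°S: lon 241.2373°, lat 173.3238°.
Field (20°×10°, letters A–R): 241.2373/20 → 12 → M, 173.3238/10 → 17 → R; chars MR.
Square (2°×1°, digits 0–9): 1.2373/2 → 0, 3.3238/1 → 3; chars 03.
Subsquare (5′×2.5′, letters a–x): 1.2373/0.0833333 → 14 → o, 0.3238/0.0416667 → 7 → h; chars oh.

MR03oh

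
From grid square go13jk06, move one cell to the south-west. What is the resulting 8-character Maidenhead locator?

Longitude extended square 0; −1 → -1, wraps to 9, carry into subsquare.
Longitude subsquare j = 9; −1 → 8 = i.
Latitude extended square 6; −1 → 5.

GO13ik95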